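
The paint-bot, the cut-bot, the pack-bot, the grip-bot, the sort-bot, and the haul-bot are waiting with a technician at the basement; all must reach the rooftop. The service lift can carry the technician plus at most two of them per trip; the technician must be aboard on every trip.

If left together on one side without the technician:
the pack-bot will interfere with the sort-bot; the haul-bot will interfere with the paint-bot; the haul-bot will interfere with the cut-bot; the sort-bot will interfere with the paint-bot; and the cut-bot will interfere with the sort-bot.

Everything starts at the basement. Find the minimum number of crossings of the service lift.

7

Counting alone: the technician can take at most 2 across per trip to the rooftop, so moving all 6 needs at least 3 loaded trips out, with a return between consecutive ones — at least 5 crossings.
The safety rule pushes this higher. Following every safe sequence of crossings, the most of the 6 that can be at the rooftop as the service lift arrives there on crossing 5 is 5 — never all 6.
So no plan with fewer than 7 crossings exists, and this one achieves 7:
1. Technician goes to the rooftop with the haul-bot and the sort-bot.
2. Technician goes back to the basement alone.
3. Technician goes to the rooftop with the cut-bot and the paint-bot.
4. Technician goes back to the basement with the haul-bot and the sort-bot.
5. Technician goes to the rooftop with the grip-bot and the pack-bot.
6. Technician goes back to the basement alone.
7. Technician goes to the rooftop with the haul-bot and the sort-bot.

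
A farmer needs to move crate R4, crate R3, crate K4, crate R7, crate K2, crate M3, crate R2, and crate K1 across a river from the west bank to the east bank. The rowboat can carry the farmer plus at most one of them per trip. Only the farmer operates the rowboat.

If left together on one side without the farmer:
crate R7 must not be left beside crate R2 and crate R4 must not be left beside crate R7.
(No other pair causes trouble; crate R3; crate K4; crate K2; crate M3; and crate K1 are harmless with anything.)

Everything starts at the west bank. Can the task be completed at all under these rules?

1. Farmer goes to the east bank with crate R7.  [the west bank: crate K1, crate K2, crate K4, crate M3, crate R2, crate R3, crate R4 | the east bank: crate R7]
2. Farmer goes back to the west bank alone.  [the west bank: crate K1, crate K2, crate K4, crate M3, crate R2, crate R3, crate R4 | the east bank: crate R7]
3. Farmer goes to the east bank with crate R4.  [the west bank: crate K1, crate K2, crate K4, crate M3, crate R2, crate R3 | the east bank: crate R4, crate R7]
4. Farmer goes back to the west bank with crate R7.  [the west bank: crate K1, crate K2, crate K4, crate M3, crate R2, crate R3, crate R7 | the east bank: crate R4]
5. Farmer goes to the east bank with crate R2.  [the west bank: crate K1, crate K2, crate K4, crate M3, crate R3, crate R7 | the east bank: crate R2, crate R4]
6. Farmer goes back to the west bank alone.  [the west bank: crate K1, crate K2, crate K4, crate M3, crate R3, crate R7 | the east bank: crate R2, crate R4]
7. Farmer goes to the east bank with crate R3.  [the west bank: crate K1, crate K2, crate K4, crate M3, crate R7 | the east bank: crate R2, crate R3, crate R4]
8. Farmer goes back to the west bank alone.  [the west bank: crate K1, crate K2, crate K4, crate M3, crate R7 | the east bank: crate R2, crate R3, crate R4]
9. Farmer goes to the east bank with crate K4.  [the west bank: crate K1, crate K2, crate M3, crate R7 | the east bank: crate K4, crate R2, crate R3, crate R4]
10. Farmer goes back to the west bank alone.  [the west bank: crate K1, crate K2, crate M3, crate R7 | the east bank: crate K4, crate R2, crate R3, crate R4]
11. Farmer goes to the east bank with crate K2.  [the west bank: crate K1, crate M3, crate R7 | the east bank: crate K2, crate K4, crate R2, crate R3, crate R4]
12. Farmer goes back to the west bank alone.  [the west bank: crate K1, crate M3, crate R7 | the east bank: crate K2, crate K4, crate R2, crate R3, crate R4]
13. Farmer goes to the east bank with crate M3.  [the west bank: crate K1, crate R7 | the east bank: crate K2, crate K4, crate M3, crate R2, crate R3, crate R4]
14. Farmer goes back to the west bank alone.  [the west bank: crate K1, crate R7 | the east bank: crate K2, crate K4, crate M3, crate R2, crate R3, crate R4]
15. Farmer goes to the east bank with crate K1.  [the west bank: crate R7 | the east bank: crate K1, crate K2, crate K4, crate M3, crate R2, crate R3, crate R4]
16. Farmer goes back to the west bank alone.  [the west bank: crate R7 | the east bank: crate K1, crate K2, crate K4, crate M3, crate R2, crate R3, crate R4]
17. Farmer goes to the east bank with crate R7.  [the west bank: — | the east bank: crate K1, crate K2, crate K4, crate M3, crate R2, crate R3, crate R4, crate R7]

Yes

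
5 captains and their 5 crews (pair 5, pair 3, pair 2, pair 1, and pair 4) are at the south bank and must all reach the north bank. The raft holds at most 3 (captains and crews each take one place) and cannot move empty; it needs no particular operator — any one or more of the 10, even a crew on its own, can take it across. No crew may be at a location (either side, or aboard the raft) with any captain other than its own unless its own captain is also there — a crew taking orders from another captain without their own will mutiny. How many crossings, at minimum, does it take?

Counting alone: each trip to the north bank takes at most 3 across and each return brings at least 1 back, so after t trips out (and t−1 returns) at most 3t − (t−1) of the 10 are across; that first reaches 10 at t = 5, so at least 9 crossings are needed.
The safety rule pushes this higher. Following every safe sequence of crossings, the most of the 10 that can be at the north bank as the raft arrives there on crossing 9 is 9 — never all 10.
So no plan with fewer than 11 crossings exists, and this one achieves 11:
1. captain 5 and crew 5 cross → the north bank.
2. captain 5 crosses ← the south bank.
3. crew 1, crew 2, and crew 3 cross → the north bank.
4. crew 5 crosses ← the south bank.
5. captain 1, captain 2, and captain 3 cross → the north bank.
6. captain 3 and crew 3 cross ← the south bank.
7. captain 3, captain 4, and captain 5 cross → the north bank.
8. crew 2 crosses ← the south bank.
9. crew 3 and crew 5 cross → the north bank.
10. crew 5 crosses ← the south bank.
11. crew 2, crew 4, and crew 5 cross → the north bank.

11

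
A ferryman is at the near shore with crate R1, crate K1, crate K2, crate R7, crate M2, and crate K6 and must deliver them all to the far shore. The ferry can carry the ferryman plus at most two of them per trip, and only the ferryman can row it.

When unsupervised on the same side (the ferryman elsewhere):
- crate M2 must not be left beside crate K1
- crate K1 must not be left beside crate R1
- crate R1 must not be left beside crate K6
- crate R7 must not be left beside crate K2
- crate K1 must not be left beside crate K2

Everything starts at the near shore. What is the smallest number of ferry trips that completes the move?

Whatever the first load, the items left behind include a forbidden pair without the ferryman. No opening move is safe, so no plan exists.

impossible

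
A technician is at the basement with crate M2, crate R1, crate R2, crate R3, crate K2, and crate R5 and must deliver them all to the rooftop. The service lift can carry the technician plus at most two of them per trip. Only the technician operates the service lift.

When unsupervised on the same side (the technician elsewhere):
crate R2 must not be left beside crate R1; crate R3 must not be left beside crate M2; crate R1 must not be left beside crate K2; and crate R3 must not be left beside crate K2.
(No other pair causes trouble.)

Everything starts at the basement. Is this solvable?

1. Technician goes to the rooftop with crate R1 and crate R3.
2. Technician goes back to the basement alone.
3. Technician goes to the rooftop with crate M2 and crate R2.
4. Technician goes back to the basement with crate R1 and crate R3.
5. Technician goes to the rooftop with crate K2 and crate R5.
6. Technician goes back to the basement alone.
7. Technician goes to the rooftop with crate R1 and crate R3.

Yes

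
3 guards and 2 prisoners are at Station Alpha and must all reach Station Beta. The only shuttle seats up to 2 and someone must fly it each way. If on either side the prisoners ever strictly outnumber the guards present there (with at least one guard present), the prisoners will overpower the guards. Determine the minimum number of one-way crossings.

7

Counting alone: each trip to Station Beta takes at most 2 across and each return brings at least 1 back, so after t trips out (and t−1 returns) at most 2t − (t−1) of the 5 are across; that first reaches 5 at t = 4, so at least 7 crossings are needed.
The plan below uses exactly 7 crossings, so it is optimal:
1. 2 prisoners → Station Beta.  (Station Alpha: 3G 0P; Station Beta: 0G 2P)
2. 1 prisoner ← Station Alpha.  (Station Alpha: 3G 1P; Station Beta: 0G 1P)
3. 2 guards → Station Beta.  (Station Alpha: 1G 1P; Station Beta: 2G 1P)
4. 1 guard ← Station Alpha.  (Station Alpha: 2G 1P; Station Beta: 1G 1P)
5. 1 guard and 1 prisoner → Station Beta.  (Station Alpha: 1G 0P; Station Beta: 2G 2P)
6. 1 prisoner ← Station Alpha.  (Station Alpha: 1G 1P; Station Beta: 2G 1P)
7. 1 guard and 1 prisoner → Station Beta.  (Station Alpha: 0G 0P; Station Beta: 3G 2P)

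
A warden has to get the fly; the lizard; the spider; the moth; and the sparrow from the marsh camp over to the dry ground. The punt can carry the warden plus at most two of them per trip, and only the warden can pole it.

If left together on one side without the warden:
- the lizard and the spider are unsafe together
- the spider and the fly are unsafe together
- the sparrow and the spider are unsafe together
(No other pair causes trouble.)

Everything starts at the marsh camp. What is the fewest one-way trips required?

5

Counting alone: the warden can take at most 2 across per trip to the dry ground, so moving all 5 needs at least 3 loaded trips out, with a return between consecutive ones — at least 5 crossings.
The plan below uses exactly 5 crossings, so it is optimal:
1. Warden goes to the dry ground with the fly and the spider.
2. Warden goes back to the marsh camp with the spider.
3. Warden goes to the dry ground with the lizard and the sparrow.
4. Warden goes back to the marsh camp alone.
5. Warden goes to the dry ground with the moth and the spider.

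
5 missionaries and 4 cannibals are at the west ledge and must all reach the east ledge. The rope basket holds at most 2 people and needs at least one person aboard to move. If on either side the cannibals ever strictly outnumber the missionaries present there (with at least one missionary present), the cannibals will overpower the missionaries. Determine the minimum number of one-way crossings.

15

Counting alone: each trip to the east ledge takes at most 2 across and each return brings at least 1 back, so after t trips out (and t−1 returns) at most 2t − (t−1) of the 9 are across; that first reaches 9 at t = 8, so at least 15 crossings are needed.
The plan below uses exactly 15 crossings, so it is optimal:
1. 2 cannibals → the east ledge.  (the west ledge: 5M 2C; the east ledge: 0M 2C)
2. 1 cannibal ← the west ledge.  (the west ledge: 5M 3C; the east ledge: 0M 1C)
3. 2 cannibals → the east ledge.  (the west ledge: 5M 1C; the east ledge: 0M 3C)
4. 1 cannibal ← the west ledge.  (the west ledge: 5M 2C; the east ledge: 0M 2C)
5. 2 missionaries → the east ledge.  (the west ledge: 3M 2C; the east ledge: 2M 2C)
6. 1 cannibal ← the west ledge.  (the west ledge: 3M 3C; the east ledge: 2M 1C)
7. 1 missionary and 1 cannibal → the east ledge.  (the west ledge: 2M 2C; the east ledge: 3M 2C)
8. 1 missionary ← the west ledge.  (the west ledge: 3M 2C; the east ledge: 2M 2C)
9. 1 missionary and 1 cannibal → the east ledge.  (the west ledge: 2M 1C; the east ledge: 3M 3C)
10. 1 cannibal ← the west ledge.  (the west ledge: 2M 2C; the east ledge: 3M 2C)
11. 1 missionary and 1 cannibal → the east ledge.  (the west ledge: 1M 1C; the east ledge: 4M 3C)
12. 1 missionary ← the west ledge.  (the west ledge: 2M 1C; the east ledge: 3M 3C)
13. 1 missionary and 1 cannibal → the east ledge.  (the west ledge: 1M 0C; the east ledge: 4M 4C)
14. 1 cannibal ← the west ledge.  (the west ledge: 1M 1C; the east ledge: 4M 3C)
15. 1 missionary and 1 cannibal → the east ledge.  (the west ledge: 0M 0C; the east ledge: 5M 4C)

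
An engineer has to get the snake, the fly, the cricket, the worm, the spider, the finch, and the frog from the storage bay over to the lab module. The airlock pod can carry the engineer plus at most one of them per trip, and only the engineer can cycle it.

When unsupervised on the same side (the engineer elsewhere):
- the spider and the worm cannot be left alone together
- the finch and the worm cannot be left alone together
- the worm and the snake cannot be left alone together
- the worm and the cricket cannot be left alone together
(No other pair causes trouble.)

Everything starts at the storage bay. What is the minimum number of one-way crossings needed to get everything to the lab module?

Following every safe sequence of crossings from the start, the most of the 7 that can be at the lab module as the airlock pod arrives there on crossings 1, 3, 5, 7 is 1, 2, 3, 4 respectively; the best ever achieved is 4 of 7.
From crossing 9 on, no configuration arises that was not already reachable earlier: only 44 distinct safe configurations (who is on which side, and where the airlock pod is) can ever be reached, none of them has everyone across, and every continuation just revisits them. So no valid plan exists.

impossible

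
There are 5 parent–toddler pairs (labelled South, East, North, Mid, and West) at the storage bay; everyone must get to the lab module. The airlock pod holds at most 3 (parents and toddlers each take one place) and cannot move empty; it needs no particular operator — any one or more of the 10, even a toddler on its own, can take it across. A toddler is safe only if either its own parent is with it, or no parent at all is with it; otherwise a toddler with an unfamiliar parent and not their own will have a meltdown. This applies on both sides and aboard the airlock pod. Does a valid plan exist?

Yes

1. parent South and toddler South cross → the lab module.
2. parent South crosses ← the storage bay.
3. toddler East, toddler Mid, and toddler North cross → the lab module.
4. toddler South crosses ← the storage bay.
5. parent East, parent Mid, and parent North cross → the lab module.
6. parent East and toddler East cross ← the storage bay.
7. parent East, parent South, and parent West cross → the lab module.
8. toddler North crosses ← the storage bay.
9. toddler East and toddler South cross → the lab module.
10. toddler South crosses ← the storage bay.
11. toddler North, toddler South, and toddler West cross → the lab module.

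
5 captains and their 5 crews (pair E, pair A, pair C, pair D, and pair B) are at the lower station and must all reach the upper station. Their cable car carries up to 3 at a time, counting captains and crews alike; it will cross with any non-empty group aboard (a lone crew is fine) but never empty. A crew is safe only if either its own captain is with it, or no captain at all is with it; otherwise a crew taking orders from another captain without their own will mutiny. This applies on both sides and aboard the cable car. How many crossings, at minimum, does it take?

11

Counting alone: each trip to the upper station takes at most 3 across and each return brings at least 1 back, so after t trips out (and t−1 returns) at most 3t − (t−1) of the 10 are across; that first reaches 10 at t = 5, so at least 9 crossings are needed.
The safety rule pushes this higher. Following every safe sequence of crossings, the most of the 10 that can be at the upper station as the cable car arrives there on crossing 9 is 9 — never all 10.
So no plan with fewer than 11 crossings exists, and this one achieves 11:
1. captain E and crew E cross → the upper station.
2. captain E crosses ← the lower station.
3. crew A, crew C, and crew D cross → the upper station.
4. crew E crosses ← the lower station.
5. captain A, captain C, and captain D cross → the upper station.
6. captain A and crew A cross ← the lower station.
7. captain A, captain B, and captain E cross → the upper station.
8. crew C crosses ← the lower station.
9. crew A and crew E cross → the upper station.
10. crew E crosses ← the lower station.
11. crew B, crew C, and crew E cross → the upper station.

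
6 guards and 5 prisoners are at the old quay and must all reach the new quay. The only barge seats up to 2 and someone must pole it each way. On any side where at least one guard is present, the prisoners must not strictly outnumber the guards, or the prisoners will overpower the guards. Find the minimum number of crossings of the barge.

19

Counting alone: each trip to the new quay takes at most 2 across and each return brings at least 1 back, so after t trips out (and t−1 returns) at most 2t − (t−1) of the 11 are across; that first reaches 11 at t = 10, so at least 19 crossings are needed.
The plan below uses exactly 19 crossings, so it is optimal:
1. 2 prisoners → the new quay.  (the old quay: 6G 3P; the new quay: 0G 2P)
2. 1 prisoner ← the old quay.  (the old quay: 6G 4P; the new quay: 0G 1P)
3. 2 prisoners → the new quay.  (the old quay: 6G 2P; the new quay: 0G 3P)
4. 1 prisoner ← the old quay.  (the old quay: 6G 3P; the new quay: 0G 2P)
5. 2 guards → the new quay.  (the old quay: 4G 3P; the new quay: 2G 2P)
6. 1 prisoner ← the old quay.  (the old quay: 4G 4P; the new quay: 2G 1P)
7. 1 guard and 1 prisoner → the new quay.  (the old quay: 3G 3P; the new quay: 3G 2P)
8. 1 guard ← the old quay.  (the old quay: 4G 3P; the new quay: 2G 2P)
9. 1 guard and 1 prisoner → the new quay.  (the old quay: 3G 2P; the new quay: 3G 3P)
10. 1 prisoner ← the old quay.  (the old quay: 3G 3P; the new quay: 3G 2P)
11. 1 guard and 1 prisoner → the new quay.  (the old quay: 2G 2P; the new quay: 4G 3P)
12. 1 guard ← the old quay.  (the old quay: 3G 2P; the new quay: 3G 3P)
13. 1 guard and 1 prisoner → the new quay.  (the old quay: 2G 1P; the new quay: 4G 4P)
14. 1 prisoner ← the old quay.  (the old quay: 2G 2P; the new quay: 4G 3P)
15. 1 guard and 1 prisoner → the new quay.  (the old quay: 1G 1P; the new quay: 5G 4P)
16. 1 guard ← the old quay.  (the old quay: 2G 1P; the new quay: 4G 4P)
17. 1 guard and 1 prisoner → the new quay.  (the old quay: 1G 0P; the new quay: 5G 5P)
18. 1 prisoner ← the old quay.  (the old quay: 1G 1P; the new quay: 5G 4P)
19. 1 guard and 1 prisoner → the new quay.  (the old quay: 0G 0P; the new quay: 6G 5P)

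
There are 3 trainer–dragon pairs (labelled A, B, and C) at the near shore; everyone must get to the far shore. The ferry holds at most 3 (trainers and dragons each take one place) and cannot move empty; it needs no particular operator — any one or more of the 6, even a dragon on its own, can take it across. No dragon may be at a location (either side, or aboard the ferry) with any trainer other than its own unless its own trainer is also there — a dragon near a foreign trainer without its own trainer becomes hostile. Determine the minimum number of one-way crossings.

5

Counting alone: each trip to the far shore takes at most 3 across and each return brings at least 1 back, so after t trips out (and t−1 returns) at most 3t − (t−1) of the 6 are across; that first reaches 6 at t = 3, so at least 5 crossings are needed.
The plan below uses exactly 5 crossings, so it is optimal:
1. dragon A and trainer A cross → the far shore.
2. trainer A crosses ← the near shore.
3. trainer A, trainer B, and trainer C cross → the far shore.
4. dragon A crosses ← the near shore.
5. dragon A, dragon B, and dragon C cross → the far shore.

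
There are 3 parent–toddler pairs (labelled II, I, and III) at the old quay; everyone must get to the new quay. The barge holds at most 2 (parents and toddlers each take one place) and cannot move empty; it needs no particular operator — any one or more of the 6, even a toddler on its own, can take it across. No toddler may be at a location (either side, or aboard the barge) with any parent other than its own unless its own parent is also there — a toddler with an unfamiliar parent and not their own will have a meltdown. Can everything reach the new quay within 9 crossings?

No

Counting alone: each trip to the new quay takes at most 2 across and each return brings at least 1 back, so after t trips out (and t−1 returns) at most 2t − (t−1) of the 6 are across; that first reaches 6 at t = 5, so at least 9 crossings are needed.
The safety rule pushes this higher. Following every safe sequence of crossings, the most of the 6 that can be at the new quay as the barge arrives there on crossing 9 is 5 — never all 6.
So the move cannot be finished within 9 crossings. (The shortest complete plan takes 11:)
1. parent II and toddler II cross → the new quay.
2. parent II crosses ← the old quay.
3. toddler I and toddler III cross → the new quay.
4. toddler II crosses ← the old quay.
5. parent I and parent III cross → the new quay.
6. parent I and toddler I cross ← the old quay.
7. parent I and parent II cross → the new quay.
8. toddler III crosses ← the old quay.
9. toddler I and toddler II cross → the new quay.
10. parent III crosses ← the old quay.
11. parent III and toddler III cross → the new quay.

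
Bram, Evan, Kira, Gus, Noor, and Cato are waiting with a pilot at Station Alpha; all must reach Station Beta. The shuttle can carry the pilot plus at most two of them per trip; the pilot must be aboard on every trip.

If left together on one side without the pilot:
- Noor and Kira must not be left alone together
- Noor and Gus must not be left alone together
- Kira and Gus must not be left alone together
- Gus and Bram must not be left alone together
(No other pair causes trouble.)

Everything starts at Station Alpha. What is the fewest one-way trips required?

9

Counting alone: the pilot can take at most 2 across per trip to Station Beta, so moving all 6 needs at least 3 loaded trips out, with a return between consecutive ones — at least 5 crossings.
The safety rule pushes this higher. Following every safe sequence of crossings, the most of the 6 that can be at Station Beta as the shuttle arrives there on crossings 5, 7 is 4, 5 respectively — never all 6.
So no plan with fewer than 9 crossings exists, and this one achieves 9:
1. Pilot goes to Station Beta with Gus and Kira.  [Station Alpha: Bram, Cato, Evan, Noor | Station Beta: Gus, Kira]
2. Pilot goes back to Station Alpha with Kira.  [Station Alpha: Bram, Cato, Evan, Kira, Noor | Station Beta: Gus]
3. Pilot goes to Station Beta with Bram and Kira.  [Station Alpha: Cato, Evan, Noor | Station Beta: Bram, Gus, Kira]
4. Pilot goes back to Station Alpha with Gus.  [Station Alpha: Cato, Evan, Gus, Noor | Station Beta: Bram, Kira]
5. Pilot goes to Station Beta with Evan and Gus.  [Station Alpha: Cato, Noor | Station Beta: Bram, Evan, Gus, Kira]
6. Pilot goes back to Station Alpha with Gus.  [Station Alpha: Cato, Gus, Noor | Station Beta: Bram, Evan, Kira]
7. Pilot goes to Station Beta with Cato and Gus.  [Station Alpha: Noor | Station Beta: Bram, Cato, Evan, Gus, Kira]
8. Pilot goes back to Station Alpha with Gus.  [Station Alpha: Gus, Noor | Station Beta: Bram, Cato, Evan, Kira]
9. Pilot goes to Station Beta with Gus and Noor.  [Station Alpha: — | Station Beta: Bram, Cato, Evan, Gus, Kira, Noor]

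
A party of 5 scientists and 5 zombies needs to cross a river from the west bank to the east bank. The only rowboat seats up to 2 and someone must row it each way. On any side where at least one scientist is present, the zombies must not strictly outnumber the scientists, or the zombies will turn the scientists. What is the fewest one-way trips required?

Following every safe sequence of crossings from the start, the most of the 10 that can be at the east bank as the rowboat arrives there on crossings 1, 3, 5, 7 is 2, 3, 4, 5 respectively; the best ever achieved is 5 of 10.
From crossing 9 on, no configuration arises that was not already reachable earlier: only 13 distinct safe configurations (who is on which side, and where the rowboat is) can ever be reached, none of them has everyone across, and every continuation just revisits them. They are: 0 scientists + 0 zombies across (rowboat back at the start); 0 scientists + 1 zombie across (rowboat there); 0 scientists + 1 zombie across (rowboat back at the start); 0 scientists + 2 zombies across (rowboat there); 0 scientists + 2 zombies across (rowboat back at the start); 0 scientists + 3 zombies across (rowboat there); 0 scientists + 3 zombies across (rowboat back at the start); 0 scientists + 4 zombies across (rowboat there); 0 scientists + 4 zombies across (rowboat back at the start); 0 scientists + 5 zombies across (rowboat there); 1 scientist + 1 zombie across (rowboat there); 1 scientist + 1 zombie across (rowboat back at the start); 2 scientists + 2 zombies across (rowboat there). So no valid plan exists.

impossible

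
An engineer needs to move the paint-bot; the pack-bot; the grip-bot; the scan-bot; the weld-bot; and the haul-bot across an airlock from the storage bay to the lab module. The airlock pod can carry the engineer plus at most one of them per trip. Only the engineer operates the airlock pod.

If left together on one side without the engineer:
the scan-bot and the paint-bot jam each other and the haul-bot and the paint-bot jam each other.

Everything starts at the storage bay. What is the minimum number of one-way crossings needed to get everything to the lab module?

Counting alone: the engineer can take at most 1 across per trip to the lab module, so moving all 6 needs at least 6 loaded trips out, with a return between consecutive ones — at least 11 crossings.
The safety rule pushes this higher. Following every safe sequence of crossings, the most of the 6 that can be at the lab module as the airlock pod arrives there on crossing 11 is 5 — never all 6.
So no plan with fewer than 13 crossings exists, and this one achieves 13:
1. Engineer goes to the lab module with the paint-bot.  [the storage bay: the grip-bot, the haul-bot, the pack-bot, the scan-bot, the weld-bot | the lab module: the paint-bot]
2. Engineer goes back to the storage bay alone.  [the storage bay: the grip-bot, the haul-bot, the pack-bot, the scan-bot, the weld-bot | the lab module: the paint-bot]
3. Engineer goes to the lab module with the pack-bot.  [the storage bay: the grip-bot, the haul-bot, the scan-bot, the weld-bot | the lab module: the pack-bot, the paint-bot]
4. Engineer goes back to the storage bay alone.  [the storage bay: the grip-bot, the haul-bot, the scan-bot, the weld-bot | the lab module: the pack-bot, the paint-bot]
5. Engineer goes to the lab module with the grip-bot.  [the storage bay: the haul-bot, the scan-bot, the weld-bot | the lab module: the grip-bot, the pack-bot, the paint-bot]
6. Engineer goes back to the storage bay alone.  [the storage bay: the haul-bot, the scan-bot, the weld-bot | the lab module: the grip-bot, the pack-bot, the paint-bot]
7. Engineer goes to the lab module with the scan-bot.  [the storage bay: the haul-bot, the weld-bot | the lab module: the grip-bot, the pack-bot, the paint-bot, the scan-bot]
8. Engineer goes back to the storage bay with the paint-bot.  [the storage bay: the haul-bot, the paint-bot, the weld-bot | the lab module: the grip-bot, the pack-bot, the scan-bot]
9. Engineer goes to the lab module with the haul-bot.  [the storage bay: the paint-bot, the weld-bot | the lab module: the grip-bot, the haul-bot, the pack-bot, the scan-bot]
10. Engineer goes back to the storage bay alone.  [the storage bay: the paint-bot, the weld-bot | the lab module: the grip-bot, the haul-bot, the pack-bot, the scan-bot]
11. Engineer goes to the lab module with the weld-bot.  [the storage bay: the paint-bot | the lab module: the grip-bot, the haul-bot, the pack-bot, the scan-bot, the weld-bot]
12. Engineer goes back to the storage bay alone.  [the storage bay: the paint-bot | the lab module: the grip-bot, the haul-bot, the pack-bot, the scan-bot, the weld-bot]
13. Engineer goes to the lab module with the paint-bot.  [the storage bay: — | the lab module: the grip-bot, the haul-bot, the pack-bot, the paint-bot, the scan-bot, the weld-bot]

13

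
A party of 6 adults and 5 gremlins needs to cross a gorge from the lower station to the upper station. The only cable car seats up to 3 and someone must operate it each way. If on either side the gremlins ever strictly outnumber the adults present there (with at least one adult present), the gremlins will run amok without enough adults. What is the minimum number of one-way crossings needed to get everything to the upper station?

Counting alone: each trip to the upper station takes at most 3 across and each return brings at least 1 back, so after t trips out (and t−1 returns) at most 3t − (t−1) of the 11 are across; that first reaches 11 at t = 5, so at least 9 crossings are needed.
The plan below uses exactly 9 crossings, so it is optimal:
1. 3 gremlins → the upper station.  (the lower station: 6A 2G; the upper station: 0A 3G)
2. 1 gremlin ← the lower station.  (the lower station: 6A 3G; the upper station: 0A 2G)
3. 3 adults → the upper station.  (the lower station: 3A 3G; the upper station: 3A 2G)
4. 1 adult ← the lower station.  (the lower station: 4A 3G; the upper station: 2A 2G)
5. 2 adults and 1 gremlin → the upper station.  (the lower station: 2A 2G; the upper station: 4A 3G)
6. 1 adult ← the lower station.  (the lower station: 3A 2G; the upper station: 3A 3G)
7. 2 adults and 1 gremlin → the upper station.  (the lower station: 1A 1G; the upper station: 5A 4G)
8. 1 adult ← the lower station.  (the lower station: 2A 1G; the upper station: 4A 4G)
9. 2 adults and 1 gremlin → the upper station.  (the lower station: 0A 0G; the upper station: 6A 5G)

9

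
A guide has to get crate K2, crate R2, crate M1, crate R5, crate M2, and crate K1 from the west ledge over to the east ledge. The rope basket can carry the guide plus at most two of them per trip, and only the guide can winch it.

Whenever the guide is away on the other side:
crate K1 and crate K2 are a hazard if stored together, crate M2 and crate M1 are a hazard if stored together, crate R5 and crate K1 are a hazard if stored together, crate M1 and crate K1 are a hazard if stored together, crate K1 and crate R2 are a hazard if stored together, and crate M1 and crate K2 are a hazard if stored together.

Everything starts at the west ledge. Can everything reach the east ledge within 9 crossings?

Yes — this plan uses 9 crossings (≤ 9):
1. Guide goes to the east ledge with crate K1 and crate M1.
2. Guide goes back to the west ledge with crate M1.
3. Guide goes to the east ledge with crate K2 and crate M2.
4. Guide goes back to the west ledge with crate K2.
5. Guide goes to the east ledge with crate K2 and crate R2.
6. Guide goes back to the west ledge with crate K1.
7. Guide goes to the east ledge with crate M1 and crate R5.
8. Guide goes back to the west ledge with crate M1.
9. Guide goes to the east ledge with crate K1 and crate M1.

Yes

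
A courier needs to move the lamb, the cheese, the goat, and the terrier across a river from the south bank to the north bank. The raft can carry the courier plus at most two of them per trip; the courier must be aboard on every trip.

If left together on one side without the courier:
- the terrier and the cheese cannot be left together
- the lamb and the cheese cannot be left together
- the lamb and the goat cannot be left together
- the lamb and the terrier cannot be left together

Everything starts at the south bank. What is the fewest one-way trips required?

5

Counting alone: the courier can take at most 2 across per trip to the north bank, so moving all 4 needs at least 2 loaded trips out, with a return between consecutive ones — at least 3 crossings.
The safety rule pushes this higher. Following every safe sequence of crossings, the most of the 4 that can be at the north bank as the raft arrives there on crossing 3 is 3 — never all 4.
So no plan with fewer than 5 crossings exists, and this one achieves 5:
1. Courier goes to the north bank with the cheese and the lamb.
2. Courier goes back to the south bank with the lamb.
3. Courier goes to the north bank with the goat and the lamb.
4. Courier goes back to the south bank with the lamb.
5. Courier goes to the north bank with the lamb and the terrier.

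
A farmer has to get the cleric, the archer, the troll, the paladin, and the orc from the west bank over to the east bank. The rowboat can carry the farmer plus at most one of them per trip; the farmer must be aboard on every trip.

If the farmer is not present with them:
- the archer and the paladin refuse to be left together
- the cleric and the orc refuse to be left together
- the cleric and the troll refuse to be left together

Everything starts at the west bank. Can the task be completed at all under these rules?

No

Whatever the first load, the items left behind include a forbidden pair without the farmer. No opening move is safe, so no plan exists.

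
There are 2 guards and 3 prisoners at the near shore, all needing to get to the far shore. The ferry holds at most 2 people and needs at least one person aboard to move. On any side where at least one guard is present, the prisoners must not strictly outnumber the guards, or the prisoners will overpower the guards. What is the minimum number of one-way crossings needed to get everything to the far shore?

The prisoners already outnumber the guards at the near shore before anyone moves, so the starting position itself is disallowed.

impossible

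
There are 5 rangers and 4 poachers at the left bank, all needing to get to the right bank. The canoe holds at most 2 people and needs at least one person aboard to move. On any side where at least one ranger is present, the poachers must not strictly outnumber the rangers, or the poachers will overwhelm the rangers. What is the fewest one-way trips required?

15

Counting alone: each trip to the right bank takes at most 2 across and each return brings at least 1 back, so after t trips out (and t−1 returns) at most 2t − (t−1) of the 9 are across; that first reaches 9 at t = 8, so at least 15 crossings are needed.
The plan below uses exactly 15 crossings, so it is optimal:
1. 2 poachers → the right bank.  (the left bank: 5R 2P; the right bank: 0R 2P)
2. 1 poacher ← the left bank.  (the left bank: 5R 3P; the right bank: 0R 1P)
3. 2 poachers → the right bank.  (the left bank: 5R 1P; the right bank: 0R 3P)
4. 1 poacher ← the left bank.  (the left bank: 5R 2P; the right bank: 0R 2P)
5. 2 rangers → the right bank.  (the left bank: 3R 2P; the right bank: 2R 2P)
6. 1 poacher ← the left bank.  (the left bank: 3R 3P; the right bank: 2R 1P)
7. 1 ranger and 1 poacher → the right bank.  (the left bank: 2R 2P; the right bank: 3R 2P)
8. 1 ranger ← the left bank.  (the left bank: 3R 2P; the right bank: 2R 2P)
9. 1 ranger and 1 poacher → the right bank.  (the left bank: 2R 1P; the right bank: 3R 3P)
10. 1 poacher ← the left bank.  (the left bank: 2R 2P; the right bank: 3R 2P)
11. 1 ranger and 1 poacher → the right bank.  (the left bank: 1R 1P; the right bank: 4R 3P)
12. 1 ranger ← the left bank.  (the left bank: 2R 1P; the right bank: 3R 3P)
13. 1 ranger and 1 poacher → the right bank.  (the left bank: 1R 0P; the right bank: 4R 4P)
14. 1 poacher ← the left bank.  (the left bank: 1R 1P; the right bank: 4R 3P)
15. 1 ranger and 1 poacher → the right bank.  (the left bank: 0R 0P; the right bank: 5R 4P)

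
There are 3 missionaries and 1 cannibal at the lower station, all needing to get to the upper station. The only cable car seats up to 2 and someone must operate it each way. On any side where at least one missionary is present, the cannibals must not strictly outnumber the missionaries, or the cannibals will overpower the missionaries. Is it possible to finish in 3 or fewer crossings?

Counting alone: each trip to the upper station takes at most 2 across and each return brings at least 1 back, so after t trips out (and t−1 returns) at most 2t − (t−1) of the 4 are across; that first reaches 4 at t = 3, so at least 5 crossings are needed.
Since 3 < 5, 3 crossings cannot be enough. (The shortest complete plan in fact takes 5:)
1. 1 missionary and 1 cannibal → the upper station.  (the lower station: 2M 0C; the upper station: 1M 1C)
2. 1 cannibal ← the lower station.  (the lower station: 2M 1C; the upper station: 1M 0C)
3. 1 missionary and 1 cannibal → the upper station.  (the lower station: 1M 0C; the upper station: 2M 1C)
4. 1 cannibal ← the lower station.  (the lower station: 1M 1C; the upper station: 2M 0C)
5. 1 missionary and 1 cannibal → the upper station.  (the lower station: 0M 0C; the upper station: 3M 1C)

No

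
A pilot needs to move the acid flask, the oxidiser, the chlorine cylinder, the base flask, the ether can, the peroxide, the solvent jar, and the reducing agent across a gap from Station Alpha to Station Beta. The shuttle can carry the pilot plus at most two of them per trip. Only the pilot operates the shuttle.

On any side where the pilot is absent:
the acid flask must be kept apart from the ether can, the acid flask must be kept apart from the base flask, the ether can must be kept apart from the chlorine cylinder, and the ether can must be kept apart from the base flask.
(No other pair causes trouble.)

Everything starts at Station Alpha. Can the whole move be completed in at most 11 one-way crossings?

No

Counting alone: the pilot can take at most 2 across per trip to Station Beta, so moving all 8 needs at least 4 loaded trips out, with a return between consecutive ones — at least 7 crossings.
The safety rule pushes this higher. Following every safe sequence of crossings, the most of the 8 that can be at Station Beta as the shuttle arrives there on crossings 7, 9, 11 is 5, 6, 7 respectively — never all 8.
So the move cannot be finished within 11 crossings. (The shortest complete plan takes 13:)
1. Pilot goes to Station Beta with the acid flask and the ether can.
2. Pilot goes back to Station Alpha with the acid flask.
3. Pilot goes to Station Beta with the acid flask and the oxidiser.
4. Pilot goes back to Station Alpha with the acid flask.
5. Pilot goes to Station Beta with the acid flask and the chlorine cylinder.
6. Pilot goes back to Station Alpha with the ether can.
7. Pilot goes to Station Beta with the base flask and the peroxide.
8. Pilot goes back to Station Alpha with the acid flask.
9. Pilot goes to Station Beta with the acid flask and the solvent jar.
10. Pilot goes back to Station Alpha with the acid flask.
11. Pilot goes to Station Beta with the acid flask and the reducing agent.
12. Pilot goes back to Station Alpha with the acid flask.
13. Pilot goes to Station Beta with the acid flask and the ether can.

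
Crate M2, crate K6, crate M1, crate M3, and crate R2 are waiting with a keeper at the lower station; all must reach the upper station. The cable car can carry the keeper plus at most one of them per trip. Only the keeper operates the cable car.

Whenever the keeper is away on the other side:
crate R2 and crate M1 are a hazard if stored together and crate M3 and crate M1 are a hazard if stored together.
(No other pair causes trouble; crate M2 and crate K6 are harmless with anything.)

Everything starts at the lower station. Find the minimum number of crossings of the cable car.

Counting alone: the keeper can take at most 1 across per trip to the upper station, so moving all 5 needs at least 5 loaded trips out, with a return between consecutive ones — at least 9 crossings.
The safety rule pushes this higher. Following every safe sequence of crossings, the most of the 5 that can be at the upper station as the cable car arrives there on crossing 9 is 4 — never all 5.
So no plan with fewer than 11 crossings exists, and this one achieves 11:
1. Keeper goes to the upper station with crate M1.
2. Keeper goes back to the lower station alone.
3. Keeper goes to the upper station with crate M2.
4. Keeper goes back to the lower station alone.
5. Keeper goes to the upper station with crate K6.
6. Keeper goes back to the lower station alone.
7. Keeper goes to the upper station with crate M3.
8. Keeper goes back to the lower station with crate M1.
9. Keeper goes to the upper station with crate R2.
10. Keeper goes back to the lower station alone.
11. Keeper goes to the upper station with crate M1.

11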